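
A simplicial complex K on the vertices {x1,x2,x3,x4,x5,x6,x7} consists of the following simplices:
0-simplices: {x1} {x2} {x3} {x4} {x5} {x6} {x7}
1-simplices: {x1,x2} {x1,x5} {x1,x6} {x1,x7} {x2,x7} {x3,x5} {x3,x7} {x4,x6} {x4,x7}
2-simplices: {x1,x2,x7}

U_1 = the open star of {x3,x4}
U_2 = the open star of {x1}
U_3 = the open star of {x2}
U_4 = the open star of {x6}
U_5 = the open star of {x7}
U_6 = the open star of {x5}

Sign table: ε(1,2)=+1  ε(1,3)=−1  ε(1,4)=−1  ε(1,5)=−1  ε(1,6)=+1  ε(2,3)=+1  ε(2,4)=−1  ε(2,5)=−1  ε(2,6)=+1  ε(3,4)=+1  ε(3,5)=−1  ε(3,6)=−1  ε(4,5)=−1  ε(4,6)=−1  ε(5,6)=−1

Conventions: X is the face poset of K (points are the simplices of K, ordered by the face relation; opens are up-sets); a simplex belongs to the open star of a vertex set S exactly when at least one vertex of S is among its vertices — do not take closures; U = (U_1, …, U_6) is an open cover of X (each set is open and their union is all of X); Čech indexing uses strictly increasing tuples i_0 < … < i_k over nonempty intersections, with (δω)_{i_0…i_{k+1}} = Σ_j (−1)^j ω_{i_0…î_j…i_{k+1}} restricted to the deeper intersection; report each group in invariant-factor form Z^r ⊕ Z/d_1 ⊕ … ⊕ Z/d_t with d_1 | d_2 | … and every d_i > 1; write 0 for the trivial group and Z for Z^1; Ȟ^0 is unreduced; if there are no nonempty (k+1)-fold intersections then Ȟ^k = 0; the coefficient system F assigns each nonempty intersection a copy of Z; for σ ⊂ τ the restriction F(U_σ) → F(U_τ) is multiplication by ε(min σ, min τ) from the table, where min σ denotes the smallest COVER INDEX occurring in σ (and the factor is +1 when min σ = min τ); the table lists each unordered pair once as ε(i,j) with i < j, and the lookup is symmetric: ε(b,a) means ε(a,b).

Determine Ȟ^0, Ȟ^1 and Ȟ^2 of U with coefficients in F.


nerve of the cover:
  U1={{x3},{x4},{x3,x5},{x3,x7},{x4,x6},{x4,x7}} U2={{x1},{x1,x2},{x1,x5},{x1,x6},{x1,x7},{x1,x2,x7}} U3={{x2},{x1,x2},{x2,x7},{x1,x2,x7}} U4={{x6},{x1,x6},{x4,x6}} U5={{x7},{x1,x7},{x2,x7},{x3,x7},{x4,x7},{x1,x2,x7}} U6={{x5},{x1,x5},{x3,x5}}
  U14={{x4,x6}} U15={{x3,x7},{x4,x7}} U16={{x3,x5}} U23={{x1,x2},{x1,x2,x7}} U24={{x1,x6}} U25={{x1,x7},{x1,x2,x7}} U26={{x1,x5}} U35={{x2,x7},{x1,x2,x7}}
  U235={{x1,x2,x7}}
C dims 6,8,1; δ0: rk 5, SNF 1^5; δ1: rk 1, SNF 1^1
Ȟ^0 = (6 − 5) − 0 = 1, so Ȟ^0 ≅ Z
Ȟ^1 = (8 − 1) − 5 = 2, so Ȟ^1 ≅ Z^2
Ȟ^2 = (1 − 0) − 1 = 0, so Ȟ^2 ≅ 0

Ȟ^0 ≅ Z, Ȟ^1 ≅ Z^2 and Ȟ^2 ≅ 0


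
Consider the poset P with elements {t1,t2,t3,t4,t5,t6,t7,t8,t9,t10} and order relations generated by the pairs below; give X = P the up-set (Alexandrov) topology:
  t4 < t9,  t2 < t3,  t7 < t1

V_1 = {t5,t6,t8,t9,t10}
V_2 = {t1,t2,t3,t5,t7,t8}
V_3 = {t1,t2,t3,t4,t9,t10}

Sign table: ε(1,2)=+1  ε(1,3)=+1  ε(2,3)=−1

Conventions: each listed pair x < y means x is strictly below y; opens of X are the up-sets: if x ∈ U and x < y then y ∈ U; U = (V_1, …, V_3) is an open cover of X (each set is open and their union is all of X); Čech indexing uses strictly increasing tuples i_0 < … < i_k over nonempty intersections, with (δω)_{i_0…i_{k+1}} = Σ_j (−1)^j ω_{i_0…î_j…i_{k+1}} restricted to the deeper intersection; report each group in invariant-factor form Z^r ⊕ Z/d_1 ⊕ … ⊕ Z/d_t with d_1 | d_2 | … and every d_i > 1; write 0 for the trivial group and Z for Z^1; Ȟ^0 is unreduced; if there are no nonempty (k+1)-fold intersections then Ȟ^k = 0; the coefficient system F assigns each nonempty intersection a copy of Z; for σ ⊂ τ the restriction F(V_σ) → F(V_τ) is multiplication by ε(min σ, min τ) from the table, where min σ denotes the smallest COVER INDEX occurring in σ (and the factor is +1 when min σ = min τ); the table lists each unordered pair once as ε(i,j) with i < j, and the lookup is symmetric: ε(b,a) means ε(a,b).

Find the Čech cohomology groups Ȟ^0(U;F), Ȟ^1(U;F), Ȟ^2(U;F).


nonempty intersections:
  V12={t5,t8} V13={t9,t10} V23={t1,t2,t3}
C dims 3,3; δ0: rk 3, SNF 1^2·2
Ȟ^0: (3−3)−0=0 ⇒ 0
Ȟ^1: (3−0)−3=0 plus torsion [2] ⇒ Z/2
Ȟ^2: (0−0)−0=0 ⇒ 0

Ȟ^0 ≅ 0, Ȟ^1 ≅ Z/2, Ȟ^2 ≅ 0


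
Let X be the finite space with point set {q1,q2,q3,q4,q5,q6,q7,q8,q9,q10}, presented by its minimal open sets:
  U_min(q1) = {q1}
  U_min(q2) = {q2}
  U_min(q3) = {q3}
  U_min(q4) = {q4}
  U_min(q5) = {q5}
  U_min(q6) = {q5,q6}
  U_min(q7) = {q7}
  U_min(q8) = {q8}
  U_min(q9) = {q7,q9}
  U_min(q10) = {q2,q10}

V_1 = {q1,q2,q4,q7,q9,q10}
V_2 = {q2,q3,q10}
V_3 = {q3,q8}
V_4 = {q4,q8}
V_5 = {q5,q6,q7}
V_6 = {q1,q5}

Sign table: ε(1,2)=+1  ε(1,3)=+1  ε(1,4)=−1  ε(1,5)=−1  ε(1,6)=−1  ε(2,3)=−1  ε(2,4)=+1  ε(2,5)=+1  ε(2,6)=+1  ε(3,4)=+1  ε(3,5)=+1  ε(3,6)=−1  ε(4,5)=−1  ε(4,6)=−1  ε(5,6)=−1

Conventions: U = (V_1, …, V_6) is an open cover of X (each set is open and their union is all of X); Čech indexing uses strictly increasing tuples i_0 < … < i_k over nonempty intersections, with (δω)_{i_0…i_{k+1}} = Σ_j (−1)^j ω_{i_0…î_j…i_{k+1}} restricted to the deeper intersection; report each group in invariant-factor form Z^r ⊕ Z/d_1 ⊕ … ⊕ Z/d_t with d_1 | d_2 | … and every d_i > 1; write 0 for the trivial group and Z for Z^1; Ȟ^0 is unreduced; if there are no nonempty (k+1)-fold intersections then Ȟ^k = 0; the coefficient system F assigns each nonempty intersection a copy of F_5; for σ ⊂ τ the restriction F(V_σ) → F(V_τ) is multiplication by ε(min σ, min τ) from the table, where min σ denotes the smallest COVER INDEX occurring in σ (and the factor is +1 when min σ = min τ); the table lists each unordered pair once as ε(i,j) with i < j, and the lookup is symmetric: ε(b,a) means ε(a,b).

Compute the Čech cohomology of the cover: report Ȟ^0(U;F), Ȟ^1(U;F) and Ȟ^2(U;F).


Ȟ^0 ≅ 0, Ȟ^1 ≅ Z/5 and Ȟ^2 ≅ 0

nonempty overlaps:
  V12={q2,q10} V14={q4} V15={q7} V16={q1} V23={q3} V34={q8} V56={q5}
C dims 6,7; δ0: rk_F5 6
degree 0: 6−6−0 = 0 → Ȟ^0 ≅ 0
degree 1: 7−0−6 = 1 → Ȟ^1 ≅ Z/5
degree 2: 0−0−0 = 0 → Ȟ^2 ≅ 0


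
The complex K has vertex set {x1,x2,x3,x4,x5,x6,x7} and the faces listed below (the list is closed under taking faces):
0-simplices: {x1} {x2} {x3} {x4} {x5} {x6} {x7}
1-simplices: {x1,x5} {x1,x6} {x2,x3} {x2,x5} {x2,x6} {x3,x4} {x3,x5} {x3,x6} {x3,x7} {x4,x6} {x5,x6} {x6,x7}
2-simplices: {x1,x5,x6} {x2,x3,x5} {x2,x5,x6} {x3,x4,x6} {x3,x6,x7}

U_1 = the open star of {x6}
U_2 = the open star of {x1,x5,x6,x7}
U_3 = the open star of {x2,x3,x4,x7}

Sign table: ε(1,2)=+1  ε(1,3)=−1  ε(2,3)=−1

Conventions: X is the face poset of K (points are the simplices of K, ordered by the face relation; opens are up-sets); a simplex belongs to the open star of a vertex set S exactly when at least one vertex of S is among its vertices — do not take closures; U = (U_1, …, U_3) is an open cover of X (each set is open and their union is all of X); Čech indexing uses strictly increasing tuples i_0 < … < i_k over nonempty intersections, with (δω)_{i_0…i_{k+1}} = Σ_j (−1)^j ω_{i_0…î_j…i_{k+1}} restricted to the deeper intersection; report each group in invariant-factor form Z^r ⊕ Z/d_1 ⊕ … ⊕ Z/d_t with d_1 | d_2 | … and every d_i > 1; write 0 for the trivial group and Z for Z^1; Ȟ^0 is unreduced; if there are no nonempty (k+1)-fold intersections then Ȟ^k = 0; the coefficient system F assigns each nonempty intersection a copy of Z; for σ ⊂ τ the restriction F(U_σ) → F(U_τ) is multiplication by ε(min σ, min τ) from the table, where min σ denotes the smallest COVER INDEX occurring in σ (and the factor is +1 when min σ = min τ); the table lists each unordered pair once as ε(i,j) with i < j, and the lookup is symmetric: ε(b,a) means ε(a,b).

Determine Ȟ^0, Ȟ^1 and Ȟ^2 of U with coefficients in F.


Ȟ^0(U;F) ≅ Z,  Ȟ^1(U;F) ≅ 0,  Ȟ^2(U;F) ≅ 0

intersection data:
  U1={{x6},{x1,x6},{x2,x6},{x3,x6},{x4,x6},{x5,x6},{x6,x7},{x1,x5,x6},{x2,x5,x6},{x3,x4,x6},{x3,x6,x7}} U2={{x1},{x5},{x6},{x7},{x1,x5},{x1,x6},{x2,x5},{x2,x6},{x3,x5},{x3,x6},{x3,x7},{x4,x6},{x5,x6},{x6,x7},{x1,x5,x6},{x2,x3,x5},{x2,x5,x6},{x3,x4,x6},{x3,x6,x7}} U3={{x2},{x3},{x4},{x7},{x2,x3},{x2,x5},{x2,x6},{x3,x4},{x3,x5},{x3,x6},{x3,x7},{x4,x6},{x6,x7},{x2,x3,x5},{x2,x5,x6},{x3,x4,x6},{x3,x6,x7}}
  U12={{x6},{x1,x6},{x2,x6},{x3,x6},{x4,x6},{x5,x6},{x6,x7},{x1,x5,x6},{x2,x5,x6},{x3,x4,x6},{x3,x6,x7}} U13={{x2,x6},{x3,x6},{x4,x6},{x6,x7},{x2,x5,x6},{x3,x4,x6},{x3,x6,x7}} U23={{x7},{x2,x5},{x2,x6},{x3,x5},{x3,x6},{x3,x7},{x4,x6},{x6,x7},{x2,x3,x5},{x2,x5,x6},{x3,x4,x6},{x3,x6,x7}}
  U123={{x2,x6},{x3,x6},{x4,x6},{x6,x7},{x2,x5,x6},{x3,x4,x6},{x3,x6,x7}}
C dims 3,3,1; δ0: rk 2, SNF 1^2; δ1: rk 1, SNF 1^1
Ȟ^0 = (3 − 2) − 0 = 1, so Ȟ^0 ≅ Z
Ȟ^1 = (3 − 1) − 2 = 0, so Ȟ^1 ≅ 0
Ȟ^2 = (1 − 0) − 1 = 0, so Ȟ^2 ≅ 0


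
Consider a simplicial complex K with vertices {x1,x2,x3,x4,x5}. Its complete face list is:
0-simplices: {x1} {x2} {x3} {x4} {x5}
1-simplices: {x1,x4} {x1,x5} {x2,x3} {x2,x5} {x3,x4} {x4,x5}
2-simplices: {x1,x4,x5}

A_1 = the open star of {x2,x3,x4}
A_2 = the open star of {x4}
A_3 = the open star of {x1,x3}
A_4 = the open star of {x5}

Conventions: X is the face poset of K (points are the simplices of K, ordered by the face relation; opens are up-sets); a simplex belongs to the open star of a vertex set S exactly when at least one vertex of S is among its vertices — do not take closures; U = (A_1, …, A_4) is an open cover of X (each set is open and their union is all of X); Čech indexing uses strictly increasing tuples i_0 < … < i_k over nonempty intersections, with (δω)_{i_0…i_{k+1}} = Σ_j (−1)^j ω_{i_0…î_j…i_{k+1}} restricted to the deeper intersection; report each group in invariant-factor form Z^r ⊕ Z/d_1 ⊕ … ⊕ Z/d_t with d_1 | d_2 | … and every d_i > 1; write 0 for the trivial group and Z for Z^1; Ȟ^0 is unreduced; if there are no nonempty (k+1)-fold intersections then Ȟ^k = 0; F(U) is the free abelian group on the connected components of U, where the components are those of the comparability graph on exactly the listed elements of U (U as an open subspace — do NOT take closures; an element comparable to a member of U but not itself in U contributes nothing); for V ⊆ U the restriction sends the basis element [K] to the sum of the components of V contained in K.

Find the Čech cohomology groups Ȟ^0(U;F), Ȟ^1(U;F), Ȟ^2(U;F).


Ȟ^0 = Z, Ȟ^1 = Z and Ȟ^2 = 0

nerve of the cover:
  A1={{x2},{x3},{x4},{x1,x4},{x2,x3},{x2,x5},{x3,x4},{x4,x5},{x1,x4,x5}} A2={{x4},{x1,x4},{x3,x4},{x4,x5},{x1,x4,x5}} A3={{x1},{x3},{x1,x4},{x1,x5},{x2,x3},{x3,x4},{x1,x4,x5}} A4={{x5},{x1,x5},{x2,x5},{x4,x5},{x1,x4,x5}}
  A12={{x4},{x1,x4},{x3,x4},{x4,x5},{x1,x4,x5}} A13={{x3},{x1,x4},{x2,x3},{x3,x4},{x1,x4,x5}} A14={{x2,x5},{x4,x5},{x1,x4,x5}} A23={{x1,x4},{x3,x4},{x1,x4,x5}} A24={{x4,x5},{x1,x4,x5}} A34={{x1,x5},{x1,x4,x5}}
  A123={{x1,x4},{x3,x4},{x1,x4,x5}} A124={{x4,x5},{x1,x4,x5}} A134={{x1,x4,x5}} A234={{x1,x4,x5}}
  A1234={{x1,x4,x5}}
components per intersection:
  A1: {{x2},{x3},{x4},{x1,x4},{x2,x3},{x2,x5},{x3,x4},{x4,x5},{x1,x4,x5}}
  A2: {{x4},{x1,x4},{x3,x4},{x4,x5},{x1,x4,x5}}
  A3: {{x1},{x1,x4},{x1,x5},{x1,x4,x5}} {{x3},{x2,x3},{x3,x4}}
  A4: {{x5},{x1,x5},{x2,x5},{x4,x5},{x1,x4,x5}}
  A12: {{x4},{x1,x4},{x3,x4},{x4,x5},{x1,x4,x5}}
  A13: {{x3},{x2,x3},{x3,x4}} {{x1,x4},{x1,x4,x5}}
  A14: {{x2,x5}} {{x4,x5},{x1,x4,x5}}
  A23: {{x1,x4},{x1,x4,x5}} {{x3,x4}}
  A24: {{x4,x5},{x1,x4,x5}}
  A34: {{x1,x5},{x1,x4,x5}}
  A123: {{x1,x4},{x1,x4,x5}} {{x3,x4}}
  A124: {{x4,x5},{x1,x4,x5}}
  A134: {{x1,x4,x5}}
  A234: {{x1,x4,x5}}
  A1234: {{x1,x4,x5}}
C dims 5,9,5,1; δ0: rk 4, SNF 1^4; δ1: rk 4, SNF 1^4; δ2: rk 1, SNF 1^1
Ȟ^0 = (5 − 4) − 0 = 1, so Ȟ^0 ≅ Z
Ȟ^1 = (9 − 4) − 4 = 1, so Ȟ^1 ≅ Z
Ȟ^2 = (5 − 1) − 4 = 0, so Ȟ^2 ≅ 0


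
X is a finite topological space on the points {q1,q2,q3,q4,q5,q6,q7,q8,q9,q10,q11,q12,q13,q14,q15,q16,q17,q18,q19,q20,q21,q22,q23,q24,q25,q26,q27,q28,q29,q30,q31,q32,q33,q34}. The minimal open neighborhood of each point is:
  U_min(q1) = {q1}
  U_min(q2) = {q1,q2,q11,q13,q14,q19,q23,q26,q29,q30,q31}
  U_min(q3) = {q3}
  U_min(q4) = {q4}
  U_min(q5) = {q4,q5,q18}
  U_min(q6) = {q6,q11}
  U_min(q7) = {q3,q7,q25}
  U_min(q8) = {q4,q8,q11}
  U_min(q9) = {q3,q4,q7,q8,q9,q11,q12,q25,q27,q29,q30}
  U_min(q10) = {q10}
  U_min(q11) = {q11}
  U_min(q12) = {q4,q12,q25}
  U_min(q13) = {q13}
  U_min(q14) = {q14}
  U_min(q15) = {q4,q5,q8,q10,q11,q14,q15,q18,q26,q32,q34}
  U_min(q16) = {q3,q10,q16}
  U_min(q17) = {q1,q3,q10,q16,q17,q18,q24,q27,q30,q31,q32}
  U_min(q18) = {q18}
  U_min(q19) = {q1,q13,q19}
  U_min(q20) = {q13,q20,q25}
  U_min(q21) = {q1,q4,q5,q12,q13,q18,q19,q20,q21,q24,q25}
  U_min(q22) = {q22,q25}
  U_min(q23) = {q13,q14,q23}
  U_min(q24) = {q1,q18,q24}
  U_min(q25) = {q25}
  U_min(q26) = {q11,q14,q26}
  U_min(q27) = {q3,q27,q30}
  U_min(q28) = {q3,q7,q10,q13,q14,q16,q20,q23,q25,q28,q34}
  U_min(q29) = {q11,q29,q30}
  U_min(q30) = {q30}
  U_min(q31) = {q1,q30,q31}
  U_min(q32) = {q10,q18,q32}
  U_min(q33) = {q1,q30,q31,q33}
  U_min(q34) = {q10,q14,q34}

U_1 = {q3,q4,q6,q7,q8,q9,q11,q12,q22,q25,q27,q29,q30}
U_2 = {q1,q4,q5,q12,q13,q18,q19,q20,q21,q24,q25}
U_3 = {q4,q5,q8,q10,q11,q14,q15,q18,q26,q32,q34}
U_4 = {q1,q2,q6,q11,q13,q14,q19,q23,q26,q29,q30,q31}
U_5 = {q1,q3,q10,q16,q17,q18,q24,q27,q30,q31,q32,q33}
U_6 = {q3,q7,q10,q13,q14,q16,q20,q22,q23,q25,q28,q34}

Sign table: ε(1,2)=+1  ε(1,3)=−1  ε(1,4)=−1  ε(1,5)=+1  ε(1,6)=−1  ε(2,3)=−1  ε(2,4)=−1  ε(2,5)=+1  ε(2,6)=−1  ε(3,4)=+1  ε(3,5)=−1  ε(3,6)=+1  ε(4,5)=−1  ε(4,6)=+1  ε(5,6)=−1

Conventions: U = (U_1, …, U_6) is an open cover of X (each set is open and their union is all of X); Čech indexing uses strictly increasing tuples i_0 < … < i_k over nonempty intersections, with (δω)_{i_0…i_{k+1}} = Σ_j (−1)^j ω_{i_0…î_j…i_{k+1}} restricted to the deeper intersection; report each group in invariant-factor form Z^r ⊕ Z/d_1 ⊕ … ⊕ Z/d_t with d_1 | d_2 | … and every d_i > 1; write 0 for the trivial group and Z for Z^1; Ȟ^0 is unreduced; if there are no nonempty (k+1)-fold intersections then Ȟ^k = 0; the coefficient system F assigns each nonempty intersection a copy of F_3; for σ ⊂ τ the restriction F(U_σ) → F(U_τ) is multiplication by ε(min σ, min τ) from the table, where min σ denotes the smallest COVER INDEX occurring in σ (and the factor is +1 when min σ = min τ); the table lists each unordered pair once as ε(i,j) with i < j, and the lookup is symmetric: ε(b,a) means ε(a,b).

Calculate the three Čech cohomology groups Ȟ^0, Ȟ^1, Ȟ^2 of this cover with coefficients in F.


Ȟ^0 = Z/3,  Ȟ^1 = 0,  Ȟ^2 = 0

nonempty intersections:
  U12={q4,q12,q25} U13={q4,q8,q11} U14={q6,q11,q29,q30} U15={q3,q27,q30} U16={q3,q7,q22,q25} U23={q4,q5,q18} U24={q1,q13,q19} U25={q1,q18,q24} U26={q13,q20,q25} U34={q11,q14,q26} U35={q10,q18,q32} U36={q10,q14,q34} U45={q1,q30,q31} U46={q13,q14,q23} U56={q3,q10,q16}
  U123={q4} U126={q25} U134={q11} U145={q30} U156={q3} U235={q18} U245={q1} U246={q13} U346={q14} U356={q10}
C dims 6,15,10; δ0: rk_F3 5; δ1: rk_F3 10
Ȟ^0: (6−5)−0=1 ⇒ Z/3
Ȟ^1: (15−10)−5=0 ⇒ 0
Ȟ^2: (10−0)−10=0 ⇒ 0


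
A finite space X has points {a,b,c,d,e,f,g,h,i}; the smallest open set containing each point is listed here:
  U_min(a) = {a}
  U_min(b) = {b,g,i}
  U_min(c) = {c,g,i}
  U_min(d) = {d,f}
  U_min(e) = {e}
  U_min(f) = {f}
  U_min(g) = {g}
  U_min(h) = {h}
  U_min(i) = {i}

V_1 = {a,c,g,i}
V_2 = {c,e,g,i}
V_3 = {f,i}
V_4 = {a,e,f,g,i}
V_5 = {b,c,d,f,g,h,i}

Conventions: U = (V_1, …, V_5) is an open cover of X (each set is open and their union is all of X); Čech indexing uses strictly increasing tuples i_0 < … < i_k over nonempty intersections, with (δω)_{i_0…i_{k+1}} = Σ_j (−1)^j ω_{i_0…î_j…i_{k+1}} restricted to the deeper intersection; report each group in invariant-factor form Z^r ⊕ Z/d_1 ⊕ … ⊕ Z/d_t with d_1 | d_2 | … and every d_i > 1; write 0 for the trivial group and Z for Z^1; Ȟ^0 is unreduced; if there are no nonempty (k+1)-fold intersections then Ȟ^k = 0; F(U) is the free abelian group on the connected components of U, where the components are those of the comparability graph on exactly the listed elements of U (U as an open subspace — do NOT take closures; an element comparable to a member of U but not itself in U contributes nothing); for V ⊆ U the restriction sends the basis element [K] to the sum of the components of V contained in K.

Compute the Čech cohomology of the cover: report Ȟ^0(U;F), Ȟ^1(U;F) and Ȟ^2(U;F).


cover nerve:
  V12={c,g,i} V13={i} V14={a,g,i} V15={c,g,i} V23={i} V24={e,g,i} V25={c,g,i} V34={f,i} V35={f,i} V45={f,g,i}
  V123={i} V124={g,i} V125={c,g,i} V134={i} V135={i} V145={g,i} V234={i} V235={i} V245={g,i} V345={f,i}
  V1234={i} V1235={i} V1245={g,i} V1345={i} V2345={i}
  V12345={i}
components per intersection:
  V1: {a} {c,g,i}
  V2: {c,g,i} {e}
  V3: {f} {i}
  V4: {a} {e} {f} {g} {i}
  V5: {b,c,g,i} {d,f} {h}
  V12: {c,g,i}
  V13: {i}
  V14: {a} {g} {i}
  V15: {c,g,i}
  V23: {i}
  V24: {e} {g} {i}
  V25: {c,g,i}
  V34: {f} {i}
  V35: {f} {i}
  V45: {f} {g} {i}
  V123: {i}
  V124: {g} {i}
  V125: {c,g,i}
  V134: {i}
  V135: {i}
  V145: {g} {i}
  V234: {i}
  V235: {i}
  V245: {g} {i}
  V345: {f} {i}
  V1234: {i}
  V1235: {i}
  V1245: {g} {i}
  V1345: {i}
  V2345: {i}
  V12345: {i}
C dims 14,18,14,6; δ0: rk 9, SNF 1^9; δ1: rk 9, SNF 1^9; δ2: rk 5, SNF 1^5
Ȟ^0: (14−9)−0=5 ⇒ Z^5
Ȟ^1: (18−9)−9=0 ⇒ 0
Ȟ^2: (14−5)−9=0 ⇒ 0

Ȟ^0 = Z^5, Ȟ^1 = 0, Ȟ^2 = 0


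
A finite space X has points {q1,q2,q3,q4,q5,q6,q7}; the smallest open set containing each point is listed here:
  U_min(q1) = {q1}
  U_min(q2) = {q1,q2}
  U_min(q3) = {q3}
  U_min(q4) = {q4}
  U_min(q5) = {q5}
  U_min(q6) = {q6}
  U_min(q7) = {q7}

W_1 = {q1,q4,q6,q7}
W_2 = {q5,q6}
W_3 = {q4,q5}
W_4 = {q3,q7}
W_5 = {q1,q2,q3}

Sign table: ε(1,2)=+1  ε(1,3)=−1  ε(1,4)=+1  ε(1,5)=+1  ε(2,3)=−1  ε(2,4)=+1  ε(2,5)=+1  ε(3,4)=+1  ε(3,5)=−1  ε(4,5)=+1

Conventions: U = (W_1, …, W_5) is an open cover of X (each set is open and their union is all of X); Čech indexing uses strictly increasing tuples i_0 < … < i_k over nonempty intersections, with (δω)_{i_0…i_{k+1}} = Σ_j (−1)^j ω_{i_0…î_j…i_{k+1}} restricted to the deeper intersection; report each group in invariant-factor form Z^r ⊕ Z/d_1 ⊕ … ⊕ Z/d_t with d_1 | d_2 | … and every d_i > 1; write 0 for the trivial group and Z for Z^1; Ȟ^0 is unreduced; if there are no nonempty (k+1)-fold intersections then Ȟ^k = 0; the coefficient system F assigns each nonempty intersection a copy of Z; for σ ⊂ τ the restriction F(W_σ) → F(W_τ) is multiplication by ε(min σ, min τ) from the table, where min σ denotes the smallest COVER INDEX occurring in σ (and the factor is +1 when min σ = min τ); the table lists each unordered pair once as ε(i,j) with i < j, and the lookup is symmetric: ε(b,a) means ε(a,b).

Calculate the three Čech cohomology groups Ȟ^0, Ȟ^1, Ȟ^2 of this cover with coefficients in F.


nerve of the cover:
  W12={q6} W13={q4} W14={q7} W15={q1} W23={q5} W45={q3}
C dims 5,6; δ0: rk 4, SNF 1^4
Ȟ^0 = (5 − 4) − 0 = 1, so Ȟ^0 ≅ Z
Ȟ^1 = (6 − 0) − 4 = 2, so Ȟ^1 ≅ Z^2
Ȟ^2 = (0 − 0) − 0 = 0, so Ȟ^2 ≅ 0

Ȟ^0 = Z, Ȟ^1 = Z^2 and Ȟ^2 = 0


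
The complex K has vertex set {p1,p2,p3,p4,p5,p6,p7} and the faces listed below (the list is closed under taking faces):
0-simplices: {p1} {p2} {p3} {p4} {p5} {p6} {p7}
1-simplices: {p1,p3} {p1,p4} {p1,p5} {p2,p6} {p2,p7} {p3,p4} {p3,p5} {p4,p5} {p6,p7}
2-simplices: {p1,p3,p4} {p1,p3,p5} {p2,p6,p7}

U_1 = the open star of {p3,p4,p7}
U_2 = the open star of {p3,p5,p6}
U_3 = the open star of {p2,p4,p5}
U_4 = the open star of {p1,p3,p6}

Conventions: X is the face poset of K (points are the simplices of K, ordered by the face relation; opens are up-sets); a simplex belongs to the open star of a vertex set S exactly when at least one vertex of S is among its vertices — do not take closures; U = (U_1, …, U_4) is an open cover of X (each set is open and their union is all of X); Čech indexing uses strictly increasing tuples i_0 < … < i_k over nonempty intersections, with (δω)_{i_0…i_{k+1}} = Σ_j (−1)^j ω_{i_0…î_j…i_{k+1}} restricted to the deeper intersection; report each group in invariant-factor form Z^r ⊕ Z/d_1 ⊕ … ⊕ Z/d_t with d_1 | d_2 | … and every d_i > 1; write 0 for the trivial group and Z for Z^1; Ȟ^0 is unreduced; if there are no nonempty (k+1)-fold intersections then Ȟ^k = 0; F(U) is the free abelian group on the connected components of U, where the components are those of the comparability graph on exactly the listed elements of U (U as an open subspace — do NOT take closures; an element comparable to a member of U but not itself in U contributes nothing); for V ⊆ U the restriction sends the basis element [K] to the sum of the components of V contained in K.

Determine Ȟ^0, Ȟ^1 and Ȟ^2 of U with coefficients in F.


cover nerve:
  U1={{p3},{p4},{p7},{p1,p3},{p1,p4},{p2,p7},{p3,p4},{p3,p5},{p4,p5},{p6,p7},{p1,p3,p4},{p1,p3,p5},{p2,p6,p7}} U2={{p3},{p5},{p6},{p1,p3},{p1,p5},{p2,p6},{p3,p4},{p3,p5},{p4,p5},{p6,p7},{p1,p3,p4},{p1,p3,p5},{p2,p6,p7}} U3={{p2},{p4},{p5},{p1,p4},{p1,p5},{p2,p6},{p2,p7},{p3,p4},{p3,p5},{p4,p5},{p1,p3,p4},{p1,p3,p5},{p2,p6,p7}} U4={{p1},{p3},{p6},{p1,p3},{p1,p4},{p1,p5},{p2,p6},{p3,p4},{p3,p5},{p6,p7},{p1,p3,p4},{p1,p3,p5},{p2,p6,p7}}
  U12={{p3},{p1,p3},{p3,p4},{p3,p5},{p4,p5},{p6,p7},{p1,p3,p4},{p1,p3,p5},{p2,p6,p7}} U13={{p4},{p1,p4},{p2,p7},{p3,p4},{p3,p5},{p4,p5},{p1,p3,p4},{p1,p3,p5},{p2,p6,p7}} U14={{p3},{p1,p3},{p1,p4},{p3,p4},{p3,p5},{p6,p7},{p1,p3,p4},{p1,p3,p5},{p2,p6,p7}} U23={{p5},{p1,p5},{p2,p6},{p3,p4},{p3,p5},{p4,p5},{p1,p3,p4},{p1,p3,p5},{p2,p6,p7}} U24={{p3},{p6},{p1,p3},{p1,p5},{p2,p6},{p3,p4},{p3,p5},{p6,p7},{p1,p3,p4},{p1,p3,p5},{p2,p6,p7}} U34={{p1,p4},{p1,p5},{p2,p6},{p3,p4},{p3,p5},{p1,p3,p4},{p1,p3,p5},{p2,p6,p7}}
  U123={{p3,p4},{p3,p5},{p4,p5},{p1,p3,p4},{p1,p3,p5},{p2,p6,p7}} U124={{p3},{p1,p3},{p3,p4},{p3,p5},{p6,p7},{p1,p3,p4},{p1,p3,p5},{p2,p6,p7}} U134={{p1,p4},{p3,p4},{p3,p5},{p1,p3,p4},{p1,p3,p5},{p2,p6,p7}} U234={{p1,p5},{p2,p6},{p3,p4},{p3,p5},{p1,p3,p4},{p1,p3,p5},{p2,p6,p7}}
  U1234={{p3,p4},{p3,p5},{p1,p3,p4},{p1,p3,p5},{p2,p6,p7}}
components per intersection:
  U1: {{p3},{p4},{p1,p3},{p1,p4},{p3,p4},{p3,p5},{p4,p5},{p1,p3,p4},{p1,p3,p5}} {{p7},{p2,p7},{p6,p7},{p2,p6,p7}}
  U2: {{p3},{p5},{p1,p3},{p1,p5},{p3,p4},{p3,p5},{p4,p5},{p1,p3,p4},{p1,p3,p5}} {{p6},{p2,p6},{p6,p7},{p2,p6,p7}}
  U3: {{p2},{p2,p6},{p2,p7},{p2,p6,p7}} {{p4},{p5},{p1,p4},{p1,p5},{p3,p4},{p3,p5},{p4,p5},{p1,p3,p4},{p1,p3,p5}}
  U4: {{p1},{p3},{p1,p3},{p1,p4},{p1,p5},{p3,p4},{p3,p5},{p1,p3,p4},{p1,p3,p5}} {{p6},{p2,p6},{p6,p7},{p2,p6,p7}}
  U12: {{p3},{p1,p3},{p3,p4},{p3,p5},{p1,p3,p4},{p1,p3,p5}} {{p4,p5}} {{p6,p7},{p2,p6,p7}}
  U13: {{p4},{p1,p4},{p3,p4},{p4,p5},{p1,p3,p4}} {{p2,p7},{p2,p6,p7}} {{p3,p5},{p1,p3,p5}}
  U14: {{p3},{p1,p3},{p1,p4},{p3,p4},{p3,p5},{p1,p3,p4},{p1,p3,p5}} {{p6,p7},{p2,p6,p7}}
  U23: {{p5},{p1,p5},{p3,p5},{p4,p5},{p1,p3,p5}} {{p2,p6},{p2,p6,p7}} {{p3,p4},{p1,p3,p4}}
  U24: {{p3},{p1,p3},{p1,p5},{p3,p4},{p3,p5},{p1,p3,p4},{p1,p3,p5}} {{p6},{p2,p6},{p6,p7},{p2,p6,p7}}
  U34: {{p1,p4},{p3,p4},{p1,p3,p4}} {{p1,p5},{p3,p5},{p1,p3,p5}} {{p2,p6},{p2,p6,p7}}
  U123: {{p3,p4},{p1,p3,p4}} {{p3,p5},{p1,p3,p5}} {{p4,p5}} {{p2,p6,p7}}
  U124: {{p3},{p1,p3},{p3,p4},{p3,p5},{p1,p3,p4},{p1,p3,p5}} {{p6,p7},{p2,p6,p7}}
  U134: {{p1,p4},{p3,p4},{p1,p3,p4}} {{p3,p5},{p1,p3,p5}} {{p2,p6,p7}}
  U234: {{p1,p5},{p3,p5},{p1,p3,p5}} {{p2,p6},{p2,p6,p7}} {{p3,p4},{p1,p3,p4}}
  U1234: {{p3,p4},{p1,p3,p4}} {{p3,p5},{p1,p3,p5}} {{p2,p6,p7}}
C dims 8,16,12,3; δ0: rk 6, SNF 1^6; δ1: rk 9, SNF 1^9; δ2: rk 3, SNF 1^3
Ȟ^0: (8−6)−0=2 ⇒ Z^2
Ȟ^1: (16−9)−6=1 ⇒ Z
Ȟ^2: (12−3)−9=0 ⇒ 0

Ȟ^0 ≅ Z^2; Ȟ^1 ≅ Z; Ȟ^2 ≅ 0


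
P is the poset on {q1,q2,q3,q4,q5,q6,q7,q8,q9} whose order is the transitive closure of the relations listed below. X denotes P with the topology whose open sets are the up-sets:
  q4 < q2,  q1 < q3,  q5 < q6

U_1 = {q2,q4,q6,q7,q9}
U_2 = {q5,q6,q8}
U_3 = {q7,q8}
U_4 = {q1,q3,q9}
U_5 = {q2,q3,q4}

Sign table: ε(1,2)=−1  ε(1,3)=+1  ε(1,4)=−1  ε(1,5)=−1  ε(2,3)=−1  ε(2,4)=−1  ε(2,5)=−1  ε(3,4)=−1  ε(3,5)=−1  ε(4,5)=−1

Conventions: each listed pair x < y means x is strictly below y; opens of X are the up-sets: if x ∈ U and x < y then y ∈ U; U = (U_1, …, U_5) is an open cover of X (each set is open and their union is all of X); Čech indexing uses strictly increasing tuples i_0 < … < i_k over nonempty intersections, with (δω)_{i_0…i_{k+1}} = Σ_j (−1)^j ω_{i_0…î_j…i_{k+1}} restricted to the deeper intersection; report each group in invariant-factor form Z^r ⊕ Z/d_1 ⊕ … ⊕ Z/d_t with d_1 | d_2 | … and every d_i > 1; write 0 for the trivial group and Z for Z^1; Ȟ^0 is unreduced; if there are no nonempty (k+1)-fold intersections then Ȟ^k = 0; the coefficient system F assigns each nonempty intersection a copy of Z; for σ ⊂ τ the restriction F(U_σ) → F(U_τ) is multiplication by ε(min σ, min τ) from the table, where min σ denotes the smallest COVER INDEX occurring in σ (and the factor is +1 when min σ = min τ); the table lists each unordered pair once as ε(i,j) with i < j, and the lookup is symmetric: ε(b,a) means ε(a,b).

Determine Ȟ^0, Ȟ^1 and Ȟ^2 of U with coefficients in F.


intersection data:
  U12={q6} U13={q7} U14={q9} U15={q2,q4} U23={q8} U45={q3}
C dims 5,6; δ0: rk 5, SNF 1^4·2
Ȟ^0 = (5 − 5) − 0 = 0, so Ȟ^0 ≅ 0
Ȟ^1 = (6 − 0) − 5 = 1 plus torsion [2], so Ȟ^1 ≅ Z ⊕ Z/2
Ȟ^2 = (0 − 0) − 0 = 0, so Ȟ^2 ≅ 0

Ȟ^0 ≅ 0, Ȟ^1 ≅ Z ⊕ Z/2 and Ȟ^2 ≅ 0


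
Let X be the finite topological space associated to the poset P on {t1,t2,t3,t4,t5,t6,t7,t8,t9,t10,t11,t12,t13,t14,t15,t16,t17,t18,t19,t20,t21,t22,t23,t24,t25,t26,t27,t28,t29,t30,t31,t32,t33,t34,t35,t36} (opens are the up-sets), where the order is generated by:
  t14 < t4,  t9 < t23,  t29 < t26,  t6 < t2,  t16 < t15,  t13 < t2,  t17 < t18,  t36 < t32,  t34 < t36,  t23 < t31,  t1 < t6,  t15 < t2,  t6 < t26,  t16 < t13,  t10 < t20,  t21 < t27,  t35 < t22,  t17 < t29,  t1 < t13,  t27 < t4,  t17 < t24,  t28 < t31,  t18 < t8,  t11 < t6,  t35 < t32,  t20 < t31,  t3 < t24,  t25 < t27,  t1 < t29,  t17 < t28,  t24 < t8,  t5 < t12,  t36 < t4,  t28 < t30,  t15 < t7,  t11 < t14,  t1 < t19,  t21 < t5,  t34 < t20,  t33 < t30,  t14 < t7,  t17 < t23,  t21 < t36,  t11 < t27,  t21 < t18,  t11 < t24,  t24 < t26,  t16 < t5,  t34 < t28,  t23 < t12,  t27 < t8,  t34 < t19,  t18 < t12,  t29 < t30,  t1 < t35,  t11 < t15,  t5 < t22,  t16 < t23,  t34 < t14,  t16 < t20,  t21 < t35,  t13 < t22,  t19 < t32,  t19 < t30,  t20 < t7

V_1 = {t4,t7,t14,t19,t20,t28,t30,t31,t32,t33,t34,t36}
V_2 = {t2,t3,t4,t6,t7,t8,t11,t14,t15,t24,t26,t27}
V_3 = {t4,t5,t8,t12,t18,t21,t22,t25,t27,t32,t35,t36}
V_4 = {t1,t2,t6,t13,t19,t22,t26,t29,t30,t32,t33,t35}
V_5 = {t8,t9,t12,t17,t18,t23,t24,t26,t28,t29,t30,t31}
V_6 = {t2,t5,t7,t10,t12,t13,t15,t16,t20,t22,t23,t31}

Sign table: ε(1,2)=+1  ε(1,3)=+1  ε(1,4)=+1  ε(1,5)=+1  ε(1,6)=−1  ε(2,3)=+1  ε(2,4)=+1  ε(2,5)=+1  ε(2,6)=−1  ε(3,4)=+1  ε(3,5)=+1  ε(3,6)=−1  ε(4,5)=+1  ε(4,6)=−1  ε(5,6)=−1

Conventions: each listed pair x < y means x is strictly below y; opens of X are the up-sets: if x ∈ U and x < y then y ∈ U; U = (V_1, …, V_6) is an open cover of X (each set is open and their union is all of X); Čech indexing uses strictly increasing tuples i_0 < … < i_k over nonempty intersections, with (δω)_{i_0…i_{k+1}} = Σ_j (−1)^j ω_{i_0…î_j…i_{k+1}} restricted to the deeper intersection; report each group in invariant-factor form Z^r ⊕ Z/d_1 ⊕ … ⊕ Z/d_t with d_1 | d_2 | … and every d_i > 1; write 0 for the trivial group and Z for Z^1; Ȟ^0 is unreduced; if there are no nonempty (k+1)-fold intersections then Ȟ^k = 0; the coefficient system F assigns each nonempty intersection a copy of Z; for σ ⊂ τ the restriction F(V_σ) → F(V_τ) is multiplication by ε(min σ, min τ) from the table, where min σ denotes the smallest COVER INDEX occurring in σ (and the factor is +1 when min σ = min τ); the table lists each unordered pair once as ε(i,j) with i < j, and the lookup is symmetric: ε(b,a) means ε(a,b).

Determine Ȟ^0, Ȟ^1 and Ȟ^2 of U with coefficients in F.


Ȟ^0 ≅ Z, Ȟ^1 ≅ 0, Ȟ^2 ≅ Z/2

nerve of the cover:
  V12={t4,t7,t14} V13={t4,t32,t36} V14={t19,t30,t32,t33} V15={t28,t30,t31} V16={t7,t20,t31} V23={t4,t8,t27} V24={t2,t6,t26} V25={t8,t24,t26} V26={t2,t7,t15} V34={t22,t32,t35} V35={t8,t12,t18} V36={t5,t12,t22} V45={t26,t29,t30} V46={t2,t13,t22} V56={t12,t23,t31}
  V123={t4} V126={t7} V134={t32} V145={t30} V156={t31} V235={t8} V245={t26} V246={t2} V346={t22} V356={t12}
C dims 6,15,10; δ0: rk 5, SNF 1^5; δ1: rk 10, SNF 1^9·2
Ȟ^0 = (6 − 5) − 0 = 1, so Ȟ^0 ≅ Z
Ȟ^1 = (15 − 10) − 5 = 0, so Ȟ^1 ≅ 0
Ȟ^2 = (10 − 0) − 10 = 0 plus torsion [2], so Ȟ^2 ≅ Z/2


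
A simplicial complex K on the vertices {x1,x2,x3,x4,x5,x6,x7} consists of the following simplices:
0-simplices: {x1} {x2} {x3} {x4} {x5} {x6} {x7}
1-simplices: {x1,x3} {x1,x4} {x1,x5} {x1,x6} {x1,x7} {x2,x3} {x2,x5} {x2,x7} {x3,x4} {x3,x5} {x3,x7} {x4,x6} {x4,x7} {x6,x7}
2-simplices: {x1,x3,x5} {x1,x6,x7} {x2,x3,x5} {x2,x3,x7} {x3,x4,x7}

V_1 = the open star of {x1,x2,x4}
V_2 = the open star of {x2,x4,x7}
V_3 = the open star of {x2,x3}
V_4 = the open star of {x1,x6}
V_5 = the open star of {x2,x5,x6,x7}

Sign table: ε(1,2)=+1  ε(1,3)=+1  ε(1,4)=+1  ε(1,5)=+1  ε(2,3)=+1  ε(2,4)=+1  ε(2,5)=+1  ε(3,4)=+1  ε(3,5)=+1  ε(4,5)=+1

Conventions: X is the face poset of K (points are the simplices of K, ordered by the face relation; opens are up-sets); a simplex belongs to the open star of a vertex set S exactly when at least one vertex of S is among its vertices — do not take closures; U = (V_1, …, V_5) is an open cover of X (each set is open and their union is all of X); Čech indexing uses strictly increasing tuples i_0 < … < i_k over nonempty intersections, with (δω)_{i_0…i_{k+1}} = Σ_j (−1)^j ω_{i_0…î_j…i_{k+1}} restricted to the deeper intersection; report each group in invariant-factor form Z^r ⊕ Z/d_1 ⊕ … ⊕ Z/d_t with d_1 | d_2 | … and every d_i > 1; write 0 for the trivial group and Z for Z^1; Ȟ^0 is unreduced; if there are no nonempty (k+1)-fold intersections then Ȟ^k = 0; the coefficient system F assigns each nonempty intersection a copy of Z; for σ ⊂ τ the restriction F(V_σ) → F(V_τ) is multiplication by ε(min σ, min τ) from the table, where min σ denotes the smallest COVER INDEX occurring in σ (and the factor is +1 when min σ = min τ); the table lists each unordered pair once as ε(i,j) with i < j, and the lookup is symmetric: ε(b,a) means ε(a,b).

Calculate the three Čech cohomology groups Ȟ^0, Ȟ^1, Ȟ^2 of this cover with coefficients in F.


nonempty overlaps:
  V1={{x1},{x2},{x4},{x1,x3},{x1,x4},{x1,x5},{x1,x6},{x1,x7},{x2,x3},{x2,x5},{x2,x7},{x3,x4},{x4,x6},{x4,x7},{x1,x3,x5},{x1,x6,x7},{x2,x3,x5},{x2,x3,x7},{x3,x4,x7}} V2={{x2},{x4},{x7},{x1,x4},{x1,x7},{x2,x3},{x2,x5},{x2,x7},{x3,x4},{x3,x7},{x4,x6},{x4,x7},{x6,x7},{x1,x6,x7},{x2,x3,x5},{x2,x3,x7},{x3,x4,x7}} V3={{x2},{x3},{x1,x3},{x2,x3},{x2,x5},{x2,x7},{x3,x4},{x3,x5},{x3,x7},{x1,x3,x5},{x2,x3,x5},{x2,x3,x7},{x3,x4,x7}} V4={{x1},{x6},{x1,x3},{x1,x4},{x1,x5},{x1,x6},{x1,x7},{x4,x6},{x6,x7},{x1,x3,x5},{x1,x6,x7}} V5={{x2},{x5},{x6},{x7},{x1,x5},{x1,x6},{x1,x7},{x2,x3},{x2,x5},{x2,x7},{x3,x5},{x3,x7},{x4,x6},{x4,x7},{x6,x7},{x1,x3,x5},{x1,x6,x7},{x2,x3,x5},{x2,x3,x7},{x3,x4,x7}}
  V12={{x2},{x4},{x1,x4},{x1,x7},{x2,x3},{x2,x5},{x2,x7},{x3,x4},{x4,x6},{x4,x7},{x1,x6,x7},{x2,x3,x5},{x2,x3,x7},{x3,x4,x7}} V13={{x2},{x1,x3},{x2,x3},{x2,x5},{x2,x7},{x3,x4},{x1,x3,x5},{x2,x3,x5},{x2,x3,x7},{x3,x4,x7}} V14={{x1},{x1,x3},{x1,x4},{x1,x5},{x1,x6},{x1,x7},{x4,x6},{x1,x3,x5},{x1,x6,x7}} V15={{x2},{x1,x5},{x1,x6},{x1,x7},{x2,x3},{x2,x5},{x2,x7},{x4,x6},{x4,x7},{x1,x3,x5},{x1,x6,x7},{x2,x3,x5},{x2,x3,x7},{x3,x4,x7}} V23={{x2},{x2,x3},{x2,x5},{x2,x7},{x3,x4},{x3,x7},{x2,x3,x5},{x2,x3,x7},{x3,x4,x7}} V24={{x1,x4},{x1,x7},{x4,x6},{x6,x7},{x1,x6,x7}} V25={{x2},{x7},{x1,x7},{x2,x3},{x2,x5},{x2,x7},{x3,x7},{x4,x6},{x4,x7},{x6,x7},{x1,x6,x7},{x2,x3,x5},{x2,x3,x7},{x3,x4,x7}} V34={{x1,x3},{x1,x3,x5}} V35={{x2},{x2,x3},{x2,x5},{x2,x7},{x3,x5},{x3,x7},{x1,x3,x5},{x2,x3,x5},{x2,x3,x7},{x3,x4,x7}} V45={{x6},{x1,x5},{x1,x6},{x1,x7},{x4,x6},{x6,x7},{x1,x3,x5},{x1,x6,x7}}
  V123={{x2},{x2,x3},{x2,x5},{x2,x7},{x3,x4},{x2,x3,x5},{x2,x3,x7},{x3,x4,x7}} V124={{x1,x4},{x1,x7},{x4,x6},{x1,x6,x7}} V125={{x2},{x1,x7},{x2,x3},{x2,x5},{x2,x7},{x4,x6},{x4,x7},{x1,x6,x7},{x2,x3,x5},{x2,x3,x7},{x3,x4,x7}} V134={{x1,x3},{x1,x3,x5}} V135={{x2},{x2,x3},{x2,x5},{x2,x7},{x1,x3,x5},{x2,x3,x5},{x2,x3,x7},{x3,x4,x7}} V145={{x1,x5},{x1,x6},{x1,x7},{x4,x6},{x1,x3,x5},{x1,x6,x7}} V235={{x2},{x2,x3},{x2,x5},{x2,x7},{x3,x7},{x2,x3,x5},{x2,x3,x7},{x3,x4,x7}} V245={{x1,x7},{x4,x6},{x6,x7},{x1,x6,x7}} V345={{x1,x3,x5}}
  V1235={{x2},{x2,x3},{x2,x5},{x2,x7},{x2,x3,x5},{x2,x3,x7},{x3,x4,x7}} V1245={{x1,x7},{x4,x6},{x1,x6,x7}} V1345={{x1,x3,x5}}
C dims 5,10,9,3; δ0: rk 4, SNF 1^4; δ1: rk 6, SNF 1^6; δ2: rk 3, SNF 1^3
degree 0: 5−4−0 = 1 → Ȟ^0 ≅ Z
degree 1: 10−6−4 = 0 → Ȟ^1 ≅ 0
degree 2: 9−3−6 = 0 → Ȟ^2 ≅ 0

Ȟ^0(U;F) ≅ Z, Ȟ^1(U;F) ≅ 0, Ȟ^2(U;F) ≅ 0


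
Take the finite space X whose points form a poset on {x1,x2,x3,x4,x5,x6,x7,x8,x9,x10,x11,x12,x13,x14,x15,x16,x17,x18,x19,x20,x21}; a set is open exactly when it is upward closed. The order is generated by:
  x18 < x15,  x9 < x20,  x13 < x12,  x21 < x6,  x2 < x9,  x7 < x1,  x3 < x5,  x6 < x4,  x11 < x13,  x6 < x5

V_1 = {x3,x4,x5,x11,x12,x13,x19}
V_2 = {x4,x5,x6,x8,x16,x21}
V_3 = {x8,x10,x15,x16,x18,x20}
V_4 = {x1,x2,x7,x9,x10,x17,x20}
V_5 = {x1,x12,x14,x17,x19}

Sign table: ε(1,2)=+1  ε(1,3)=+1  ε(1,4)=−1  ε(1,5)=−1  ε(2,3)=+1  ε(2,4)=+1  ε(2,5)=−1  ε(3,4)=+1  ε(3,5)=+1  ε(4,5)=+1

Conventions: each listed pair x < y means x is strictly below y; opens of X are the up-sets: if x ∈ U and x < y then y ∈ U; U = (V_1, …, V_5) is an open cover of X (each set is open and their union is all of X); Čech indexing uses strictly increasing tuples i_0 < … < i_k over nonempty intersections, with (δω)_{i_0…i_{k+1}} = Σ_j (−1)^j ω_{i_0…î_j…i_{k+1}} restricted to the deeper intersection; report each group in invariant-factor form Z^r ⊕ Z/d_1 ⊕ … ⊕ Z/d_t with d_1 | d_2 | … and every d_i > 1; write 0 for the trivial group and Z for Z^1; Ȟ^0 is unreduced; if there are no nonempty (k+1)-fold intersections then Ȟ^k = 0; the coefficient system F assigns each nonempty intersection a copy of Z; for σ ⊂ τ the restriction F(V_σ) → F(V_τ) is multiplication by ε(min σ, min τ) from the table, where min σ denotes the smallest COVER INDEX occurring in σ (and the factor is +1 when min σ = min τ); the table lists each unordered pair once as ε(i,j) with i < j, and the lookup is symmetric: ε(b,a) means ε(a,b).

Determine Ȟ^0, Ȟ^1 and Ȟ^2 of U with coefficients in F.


nerve of the cover:
  V12={x4,x5} V15={x12,x19} V23={x8,x16} V34={x10,x20} V45={x1,x17}
C dims 5,5; δ0: rk 5, SNF 1^4·2
Ȟ^0 = (5 − 5) − 0 = 0, so Ȟ^0 ≅ 0
Ȟ^1 = (5 − 0) − 5 = 0 plus torsion [2], so Ȟ^1 ≅ Z/2
Ȟ^2 = (0 − 0) − 0 = 0, so Ȟ^2 ≅ 0

Ȟ^0 ≅ 0, Ȟ^1 ≅ Z/2, Ȟ^2 ≅ 0


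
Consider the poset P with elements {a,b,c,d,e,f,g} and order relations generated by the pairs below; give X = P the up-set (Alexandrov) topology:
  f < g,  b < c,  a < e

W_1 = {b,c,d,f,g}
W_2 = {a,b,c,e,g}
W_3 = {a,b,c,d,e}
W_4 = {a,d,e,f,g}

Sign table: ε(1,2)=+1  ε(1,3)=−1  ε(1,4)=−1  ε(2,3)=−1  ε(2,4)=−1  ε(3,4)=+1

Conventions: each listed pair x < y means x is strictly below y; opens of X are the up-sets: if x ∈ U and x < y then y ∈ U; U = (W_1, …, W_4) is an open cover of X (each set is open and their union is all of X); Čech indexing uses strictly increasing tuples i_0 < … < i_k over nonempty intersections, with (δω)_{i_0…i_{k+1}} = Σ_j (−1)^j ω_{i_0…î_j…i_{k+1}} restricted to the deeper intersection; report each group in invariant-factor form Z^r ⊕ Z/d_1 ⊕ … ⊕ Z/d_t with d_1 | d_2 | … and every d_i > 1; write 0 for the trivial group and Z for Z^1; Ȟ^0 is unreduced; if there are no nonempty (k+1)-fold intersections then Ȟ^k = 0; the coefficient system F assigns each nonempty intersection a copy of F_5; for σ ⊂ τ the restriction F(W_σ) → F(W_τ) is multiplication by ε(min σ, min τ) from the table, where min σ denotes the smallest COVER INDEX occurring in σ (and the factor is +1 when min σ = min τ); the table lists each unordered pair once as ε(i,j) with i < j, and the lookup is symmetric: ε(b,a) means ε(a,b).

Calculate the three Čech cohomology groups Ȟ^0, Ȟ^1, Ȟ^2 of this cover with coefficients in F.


Ȟ^0(U;F) ≅ Z/5,  Ȟ^1(U;F) ≅ 0,  Ȟ^2(U;F) ≅ Z/5

nonempty intersections:
  W12={b,c,g} W13={b,c,d} W14={d,f,g} W23={a,b,c,e} W24={a,e,g} W34={a,d,e}
  W123={b,c} W124={g} W134={d} W234={a,e}
C dims 4,6,4; δ0: rk_F5 3; δ1: rk_F5 3
Ȟ^0: (4−3)−0=1 ⇒ Z/5
Ȟ^1: (6−3)−3=0 ⇒ 0
Ȟ^2: (4−0)−3=1 ⇒ Z/5


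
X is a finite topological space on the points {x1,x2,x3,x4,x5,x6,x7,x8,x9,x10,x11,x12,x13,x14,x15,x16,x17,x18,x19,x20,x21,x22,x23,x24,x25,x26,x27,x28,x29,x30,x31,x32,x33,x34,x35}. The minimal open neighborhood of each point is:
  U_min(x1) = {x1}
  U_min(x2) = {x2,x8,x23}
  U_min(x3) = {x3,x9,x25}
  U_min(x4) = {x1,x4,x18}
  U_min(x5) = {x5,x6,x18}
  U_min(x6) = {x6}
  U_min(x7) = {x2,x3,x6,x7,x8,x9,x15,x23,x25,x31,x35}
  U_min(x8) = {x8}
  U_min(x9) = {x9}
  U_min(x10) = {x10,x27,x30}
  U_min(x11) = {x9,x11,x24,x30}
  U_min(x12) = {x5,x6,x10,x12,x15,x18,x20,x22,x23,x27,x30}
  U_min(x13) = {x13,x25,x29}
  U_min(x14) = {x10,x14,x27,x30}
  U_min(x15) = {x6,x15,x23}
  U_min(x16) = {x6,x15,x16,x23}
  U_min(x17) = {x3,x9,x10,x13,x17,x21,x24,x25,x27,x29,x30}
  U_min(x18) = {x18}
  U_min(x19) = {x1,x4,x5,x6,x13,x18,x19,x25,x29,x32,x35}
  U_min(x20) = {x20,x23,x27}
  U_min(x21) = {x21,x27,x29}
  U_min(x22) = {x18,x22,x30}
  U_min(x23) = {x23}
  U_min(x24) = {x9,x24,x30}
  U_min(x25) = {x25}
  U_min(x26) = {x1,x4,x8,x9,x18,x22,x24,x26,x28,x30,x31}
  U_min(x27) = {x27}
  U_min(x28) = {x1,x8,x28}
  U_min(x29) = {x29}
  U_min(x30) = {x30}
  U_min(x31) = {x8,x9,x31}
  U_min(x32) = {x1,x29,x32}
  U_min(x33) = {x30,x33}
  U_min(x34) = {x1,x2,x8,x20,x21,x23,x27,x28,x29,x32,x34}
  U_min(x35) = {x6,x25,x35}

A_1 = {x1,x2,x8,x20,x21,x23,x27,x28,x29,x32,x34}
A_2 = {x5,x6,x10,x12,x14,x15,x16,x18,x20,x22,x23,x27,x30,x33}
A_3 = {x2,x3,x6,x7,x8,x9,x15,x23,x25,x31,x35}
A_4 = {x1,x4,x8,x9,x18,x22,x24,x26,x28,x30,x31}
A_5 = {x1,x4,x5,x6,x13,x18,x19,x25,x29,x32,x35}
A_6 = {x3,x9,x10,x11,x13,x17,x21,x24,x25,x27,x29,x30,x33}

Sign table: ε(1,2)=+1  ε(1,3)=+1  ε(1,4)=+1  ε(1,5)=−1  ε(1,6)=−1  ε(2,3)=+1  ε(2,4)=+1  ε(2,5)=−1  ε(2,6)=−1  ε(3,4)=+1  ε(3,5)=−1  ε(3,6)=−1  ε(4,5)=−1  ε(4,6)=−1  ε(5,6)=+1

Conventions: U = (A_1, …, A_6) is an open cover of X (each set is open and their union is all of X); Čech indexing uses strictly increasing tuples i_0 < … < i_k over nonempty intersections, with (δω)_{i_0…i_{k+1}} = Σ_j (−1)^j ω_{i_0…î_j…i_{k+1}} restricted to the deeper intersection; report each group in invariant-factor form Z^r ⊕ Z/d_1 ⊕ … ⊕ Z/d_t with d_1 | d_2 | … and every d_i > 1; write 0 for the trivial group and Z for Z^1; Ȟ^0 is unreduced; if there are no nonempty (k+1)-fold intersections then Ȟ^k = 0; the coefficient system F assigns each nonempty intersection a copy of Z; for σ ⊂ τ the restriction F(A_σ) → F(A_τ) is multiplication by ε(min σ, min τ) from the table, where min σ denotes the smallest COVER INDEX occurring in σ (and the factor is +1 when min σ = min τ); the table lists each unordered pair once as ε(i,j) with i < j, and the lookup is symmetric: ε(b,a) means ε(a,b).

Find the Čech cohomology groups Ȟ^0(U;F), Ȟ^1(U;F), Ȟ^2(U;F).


Ȟ^0(U;F) ≅ Z, Ȟ^1(U;F) ≅ 0 and Ȟ^2(U;F) ≅ Z/2

intersection data:
  A12={x20,x23,x27} A13={x2,x8,x23} A14={x1,x8,x28} A15={x1,x29,x32} A16={x21,x27,x29} A23={x6,x15,x23} A24={x18,x22,x30} A25={x5,x6,x18} A26={x10,x27,x30,x33} A34={x8,x9,x31} A35={x6,x25,x35} A36={x3,x9,x25} A45={x1,x4,x18} A46={x9,x24,x30} A56={x13,x25,x29}
  A123={x23} A126={x27} A134={x8} A145={x1} A156={x29} A235={x6} A245={x18} A246={x30} A346={x9} A356={x25}
C dims 6,15,10; δ0: rk 5, SNF 1^5; δ1: rk 10, SNF 1^9·2
Ȟ^0 = (6 − 5) − 0 = 1, so Ȟ^0 ≅ Z
Ȟ^1 = (15 − 10) − 5 = 0, so Ȟ^1 ≅ 0
Ȟ^2 = (10 − 0) − 10 = 0 plus torsion [2], so Ȟ^2 ≅ Z/2
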